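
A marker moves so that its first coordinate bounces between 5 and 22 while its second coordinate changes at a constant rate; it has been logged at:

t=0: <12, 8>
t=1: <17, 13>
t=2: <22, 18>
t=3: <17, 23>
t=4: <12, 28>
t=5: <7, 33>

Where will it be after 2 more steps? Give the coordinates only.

<13, 43>

The first coordinate travels 5 per step and bounces off the walls at 5 and 22.
  step 6: 7 → 8
  step 7: 8 → 13
The second coordinate changes by +5 each step: at step 7 it is 43.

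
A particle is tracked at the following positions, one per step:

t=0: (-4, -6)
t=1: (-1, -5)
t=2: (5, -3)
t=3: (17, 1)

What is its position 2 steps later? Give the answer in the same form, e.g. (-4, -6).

Consecutive displacements (+3, +1), (+6, +2), (+12, +4) scale by a factor of 2 each step.
step 4: (17, 1) + (+24, +8) → (41, 9)
step 5: (41, 9) + (+48, +16) → (89, 25)

(89, 25)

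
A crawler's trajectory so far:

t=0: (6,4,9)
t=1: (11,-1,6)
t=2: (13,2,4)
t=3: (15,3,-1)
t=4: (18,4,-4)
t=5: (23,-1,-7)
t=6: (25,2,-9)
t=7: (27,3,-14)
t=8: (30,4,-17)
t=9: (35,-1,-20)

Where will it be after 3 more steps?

The moves between consecutive positions are (+5,-5,-3), (+2,+3,-2), (+2,+1,-5), (+3,+1,-3), (+5,-5,-3), (+2,+3,-2), (+2,+1,-5), (+3,+1,-3), (+5,-5,-3); they repeat the 4-cycle [(+5,-5,-3), (+2,+3,-2), (+2,+1,-5), (+3,+1,-3)].
step 10: apply (+2,+3,-2) → (37,2,-22)
step 11: apply (+2,+1,-5) → (39,3,-27)
step 12: apply (+3,+1,-3) → (42,4,-30)

(42,4,-30)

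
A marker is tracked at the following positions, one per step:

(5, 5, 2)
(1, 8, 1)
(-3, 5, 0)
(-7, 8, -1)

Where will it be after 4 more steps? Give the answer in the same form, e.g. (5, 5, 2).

(-23, 8, -5)

The first coordinate changes by -4 each step, so at step 7 it is 5 + 7·(-4) = -23.
The second coordinate repeats the cycle [5, 8] with period 2; step 7 mod 2 = 1, giving 8.
The third coordinate changes by -1 each step, so at step 7 it is 2 + 7·(-1) = -5.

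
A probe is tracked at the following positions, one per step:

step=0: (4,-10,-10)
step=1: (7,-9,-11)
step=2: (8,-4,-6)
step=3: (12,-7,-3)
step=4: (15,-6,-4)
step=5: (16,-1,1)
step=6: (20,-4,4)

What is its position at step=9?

The moves between consecutive positions are (+3,+1,-1), (+1,+5,+5), (+4,-3,+3), (+3,+1,-1), (+1,+5,+5), (+4,-3,+3); they repeat the 3-cycle [(+3,+1,-1), (+1,+5,+5), (+4,-3,+3)].
step 7: apply (+3,+1,-1) → (23,-3,3)
step 8: apply (+1,+5,+5) → (24,2,8)
step 9: apply (+4,-3,+3) → (28,-1,11)

(28,-1,11)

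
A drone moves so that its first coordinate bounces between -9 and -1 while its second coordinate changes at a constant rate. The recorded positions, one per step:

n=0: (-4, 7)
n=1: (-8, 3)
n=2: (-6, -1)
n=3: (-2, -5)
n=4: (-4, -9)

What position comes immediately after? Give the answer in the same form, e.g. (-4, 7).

The first coordinate travels 4 per step and bounces off the walls at -9 and -1.
  step 5: -4 → -8
The second coordinate changes by -4 each step: at step 5 it is -13.

(-8, -13)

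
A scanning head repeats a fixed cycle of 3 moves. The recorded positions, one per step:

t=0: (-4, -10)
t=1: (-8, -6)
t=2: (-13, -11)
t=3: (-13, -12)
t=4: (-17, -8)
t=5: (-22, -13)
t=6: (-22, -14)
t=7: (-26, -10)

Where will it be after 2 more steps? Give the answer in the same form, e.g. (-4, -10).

(-31, -16)

The moves between consecutive positions are (-4, +4), (-5, -5), (+0, -1), (-4, +4), (-5, -5), (+0, -1), (-4, +4); they repeat the 3-cycle [(-4, +4), (-5, -5), (+0, -1)].
step 8: apply (-5, -5) → (-31, -15)
step 9: apply (+0, -1) → (-31, -16)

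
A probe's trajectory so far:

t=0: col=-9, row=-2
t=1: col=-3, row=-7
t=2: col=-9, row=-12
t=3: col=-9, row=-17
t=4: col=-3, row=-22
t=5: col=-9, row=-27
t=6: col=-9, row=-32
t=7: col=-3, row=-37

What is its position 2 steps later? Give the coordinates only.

Col: cycles through -9, -3, -9 every 3 steps. Step 9 lands at position 0 of the cycle → -9.
Row: linear, -5 per step → -47 at step 9.

col=-9, row=-47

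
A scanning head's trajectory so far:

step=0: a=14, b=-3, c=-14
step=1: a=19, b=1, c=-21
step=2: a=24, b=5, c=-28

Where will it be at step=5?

Each step adds (+5,+4,-7) to the position.
step 3: a=24, b=5, c=-28 + (+5,+4,-7) → a=29, b=9, c=-35
step 4: a=29, b=9, c=-35 + (+5,+4,-7) → a=34, b=13, c=-42
step 5: a=34, b=13, c=-42 + (+5,+4,-7) → a=39, b=17, c=-49

a=39, b=17, c=-49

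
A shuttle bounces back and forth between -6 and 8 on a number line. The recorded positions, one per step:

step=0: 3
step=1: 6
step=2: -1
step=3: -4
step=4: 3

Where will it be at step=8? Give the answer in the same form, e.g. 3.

3

The value reflects between -6 and 8, moving 7 per step.
  step 5: 3 → 6
  step 6: 6 → -1
  step 7: -1 → -4
  step 8: -4 → 3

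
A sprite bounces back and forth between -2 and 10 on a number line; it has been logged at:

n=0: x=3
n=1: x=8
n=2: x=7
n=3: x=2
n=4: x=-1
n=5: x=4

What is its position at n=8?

x=1

The value travels 5 per step and bounces off the walls at -2 and 10.
  step 6: 4 → 9
  step 7: 9 → 6
  step 8: 6 → 1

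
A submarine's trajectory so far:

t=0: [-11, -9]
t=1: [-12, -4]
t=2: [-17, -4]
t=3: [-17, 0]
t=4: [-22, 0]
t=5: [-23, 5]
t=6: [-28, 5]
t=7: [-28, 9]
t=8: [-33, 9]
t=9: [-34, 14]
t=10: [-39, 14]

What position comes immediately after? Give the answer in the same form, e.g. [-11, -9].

[-39, 18]

The moves between consecutive positions are [-1, +5], [-5, +0], [+0, +4], [-5, +0], [-1, +5], [-5, +0], [+0, +4], [-5, +0], [-1, +5], [-5, +0]; they repeat the 4-cycle [[-1, +5], [-5, +0], [+0, +4], [-5, +0]].
step 11: apply [+0, +4] → [-39, 18]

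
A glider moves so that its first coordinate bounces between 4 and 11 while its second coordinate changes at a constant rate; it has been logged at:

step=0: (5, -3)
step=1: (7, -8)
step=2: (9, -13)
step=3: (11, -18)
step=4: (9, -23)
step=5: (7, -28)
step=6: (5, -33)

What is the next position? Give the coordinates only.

(5, -38)

The first coordinate reflects between 4 and 11, moving 2 per step.
  step 7: 5 → 5
The second coordinate changes by -5 each step: at step 7 it is -38.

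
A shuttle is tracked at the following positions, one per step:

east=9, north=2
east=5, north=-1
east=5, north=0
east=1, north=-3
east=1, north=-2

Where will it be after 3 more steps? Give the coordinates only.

Step-to-step displacements: (-4, -3), (+0, +1), (-4, -3), (+0, +1) — a repeating cycle of length 2.
step 5: apply (-4, -3) → east=-3, north=-5
step 6: apply (+0, +1) → east=-3, north=-4
step 7: apply (-4, -3) → east=-7, north=-7

east=-7, north=-7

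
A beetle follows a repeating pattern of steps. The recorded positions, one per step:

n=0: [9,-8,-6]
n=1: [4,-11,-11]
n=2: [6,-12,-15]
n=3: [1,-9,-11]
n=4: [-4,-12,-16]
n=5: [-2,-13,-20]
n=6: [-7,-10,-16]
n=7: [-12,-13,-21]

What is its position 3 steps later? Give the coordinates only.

[-20,-14,-26]

Differencing gives [-5,-3,-5], [+2,-1,-4], [-5,+3,+4], [-5,-3,-5], [+2,-1,-4], [-5,+3,+4], [-5,-3,-5]. This is the pattern [-5,-3,-5], [+2,-1,-4], [-5,+3,+4] repeated.
step 8: apply [+2,-1,-4] → [-10,-14,-25]
step 9: apply [-5,+3,+4] → [-15,-11,-21]
step 10: apply [-5,-3,-5] → [-20,-14,-26]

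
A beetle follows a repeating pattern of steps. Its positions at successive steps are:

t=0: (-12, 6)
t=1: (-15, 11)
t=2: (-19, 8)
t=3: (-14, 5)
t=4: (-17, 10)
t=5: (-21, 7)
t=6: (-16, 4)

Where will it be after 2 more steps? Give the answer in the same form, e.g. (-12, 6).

Step-to-step displacements: (-3, +5), (-4, -3), (+5, -3), (-3, +5), (-4, -3), (+5, -3) — a repeating cycle of length 3.
step 7: apply (-3, +5) → (-19, 9)
step 8: apply (-4, -3) → (-23, 6)

(-23, 6)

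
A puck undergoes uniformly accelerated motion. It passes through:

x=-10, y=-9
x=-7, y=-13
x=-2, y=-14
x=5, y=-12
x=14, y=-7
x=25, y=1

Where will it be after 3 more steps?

x=70, y=43

First differences are (+3,-4), (+5,-1), (+7,+2), (+9,+5), (+11,+8); their common second difference is (+2,+3) (constant acceleration).
step 6: x=25, y=1 + (+13,+11) → x=38, y=12
step 7: x=38, y=12 + (+15,+14) → x=53, y=26
step 8: x=53, y=26 + (+17,+17) → x=70, y=43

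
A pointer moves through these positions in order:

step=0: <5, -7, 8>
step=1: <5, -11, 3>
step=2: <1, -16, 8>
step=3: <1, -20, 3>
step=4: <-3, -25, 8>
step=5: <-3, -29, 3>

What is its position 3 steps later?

The moves between consecutive positions are <+0, -4, -5>, <-4, -5, +5>, <+0, -4, -5>, <-4, -5, +5>, <+0, -4, -5>; they repeat the 2-cycle [<+0, -4, -5>, <-4, -5, +5>].
step 6: apply <-4, -5, +5> → <-7, -34, 8>
step 7: apply <+0, -4, -5> → <-7, -38, 3>
step 8: apply <-4, -5, +5> → <-11, -43, 8>

<-11, -43, 8>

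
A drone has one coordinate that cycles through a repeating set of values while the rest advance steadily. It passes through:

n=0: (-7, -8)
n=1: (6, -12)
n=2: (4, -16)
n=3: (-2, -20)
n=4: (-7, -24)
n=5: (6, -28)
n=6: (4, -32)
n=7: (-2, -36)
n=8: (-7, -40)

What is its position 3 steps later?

(-2, -52)

First: cycles through -7, 6, 4, -2 every 4 steps. Step 11 lands at position 3 of the cycle → -2.
Second: linear, -4 per step → -52 at step 11.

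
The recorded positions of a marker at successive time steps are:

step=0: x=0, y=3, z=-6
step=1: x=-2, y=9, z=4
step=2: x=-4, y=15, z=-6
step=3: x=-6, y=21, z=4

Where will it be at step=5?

X: linear, -2 per step → -10 at step 5.
Y: linear, +6 per step → 33 at step 5.
Z: cycles through -6, 4 every 2 steps. Step 5 lands at position 1 of the cycle → 4.

x=-10, y=33, z=4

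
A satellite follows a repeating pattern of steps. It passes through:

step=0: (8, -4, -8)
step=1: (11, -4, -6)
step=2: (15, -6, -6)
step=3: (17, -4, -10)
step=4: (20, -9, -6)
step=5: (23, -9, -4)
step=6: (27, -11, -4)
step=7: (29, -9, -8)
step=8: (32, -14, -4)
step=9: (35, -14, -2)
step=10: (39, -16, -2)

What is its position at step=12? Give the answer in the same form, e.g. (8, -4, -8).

(44, -19, -2)

Step-to-step displacements: (+3, +0, +2), (+4, -2, +0), (+2, +2, -4), (+3, -5, +4), (+3, +0, +2), (+4, -2, +0), (+2, +2, -4), (+3, -5, +4), (+3, +0, +2), (+4, -2, +0) — a repeating cycle of length 4.
step 11: apply (+2, +2, -4) → (41, -14, -6)
step 12: apply (+3, -5, +4) → (44, -19, -2)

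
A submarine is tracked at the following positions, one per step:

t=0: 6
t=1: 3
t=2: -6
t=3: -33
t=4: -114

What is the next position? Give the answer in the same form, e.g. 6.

The jumps are -3, -9, -27, -81 — a geometric progression with ratio 3.
step 5: -114 − 243 → -357

-357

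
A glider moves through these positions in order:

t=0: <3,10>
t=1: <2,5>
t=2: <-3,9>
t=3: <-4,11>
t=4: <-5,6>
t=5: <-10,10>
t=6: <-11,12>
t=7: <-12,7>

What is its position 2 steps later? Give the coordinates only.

The moves between consecutive positions are <-1,-5>, <-5,+4>, <-1,+2>, <-1,-5>, <-5,+4>, <-1,+2>, <-1,-5>; they repeat the 3-cycle [<-1,-5>, <-5,+4>, <-1,+2>].
step 8: apply <-5,+4> → <-17,11>
step 9: apply <-1,+2> → <-18,13>

<-18,13>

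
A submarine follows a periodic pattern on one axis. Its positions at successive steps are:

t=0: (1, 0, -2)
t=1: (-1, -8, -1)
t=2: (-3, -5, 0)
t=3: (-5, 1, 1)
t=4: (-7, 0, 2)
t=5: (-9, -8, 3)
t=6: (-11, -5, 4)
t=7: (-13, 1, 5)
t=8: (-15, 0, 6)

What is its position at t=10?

(-19, -5, 8)

The first coordinate changes by -2 each step, so at step 10 it is 1 + 10·(-2) = -19.
The second coordinate repeats the cycle [0, -8, -5, 1] with period 4; step 10 mod 4 = 2, giving -5.
The third coordinate changes by +1 each step, so at step 10 it is -2 + 10·(1) = 8.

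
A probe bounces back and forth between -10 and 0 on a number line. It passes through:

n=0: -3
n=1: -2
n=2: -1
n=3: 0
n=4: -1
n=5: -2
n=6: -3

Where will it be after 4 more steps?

-7

The value travels 1 per step and bounces off the walls at -10 and 0.
  step 7: -3 → -4
  step 8: -4 → -5
  step 9: -5 → -6
  step 10: -6 → -7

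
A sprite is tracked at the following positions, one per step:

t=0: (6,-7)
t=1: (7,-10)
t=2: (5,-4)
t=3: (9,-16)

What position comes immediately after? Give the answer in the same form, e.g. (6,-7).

(1,8)

The jumps are (+1,-3), (-2,+6), (+4,-12) — a geometric progression with ratio -2.
step 4: (9,-16) + (-8,+24) → (1,8)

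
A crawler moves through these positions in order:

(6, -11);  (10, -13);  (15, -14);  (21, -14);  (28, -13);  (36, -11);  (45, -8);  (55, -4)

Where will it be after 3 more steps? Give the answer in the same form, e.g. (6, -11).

First differences are (+4, -2), (+5, -1), (+6, +0), (+7, +1), (+8, +2), (+9, +3), (+10, +4); their common second difference is (+1, +1) (constant acceleration).
step 8: (55, -4) + (+11, +5) → (66, 1)
step 9: (66, 1) + (+12, +6) → (78, 7)
step 10: (78, 7) + (+13, +7) → (91, 14)

(91, 14)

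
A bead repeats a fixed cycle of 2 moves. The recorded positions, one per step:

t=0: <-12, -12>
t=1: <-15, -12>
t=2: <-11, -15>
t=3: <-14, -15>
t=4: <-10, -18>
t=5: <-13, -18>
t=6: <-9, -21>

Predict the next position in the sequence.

Differencing gives <-3, +0>, <+4, -3>, <-3, +0>, <+4, -3>, <-3, +0>, <+4, -3>. This is the pattern <-3, +0>, <+4, -3> repeated.
step 7: apply <-3, +0> → <-12, -21>

<-12, -21>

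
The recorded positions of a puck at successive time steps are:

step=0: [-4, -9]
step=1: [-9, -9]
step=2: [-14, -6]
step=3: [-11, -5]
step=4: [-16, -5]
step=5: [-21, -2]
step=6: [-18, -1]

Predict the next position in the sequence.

The moves between consecutive positions are [-5, +0], [-5, +3], [+3, +1], [-5, +0], [-5, +3], [+3, +1]; they repeat the 3-cycle [[-5, +0], [-5, +3], [+3, +1]].
step 7: apply [-5, +0] → [-23, -1]

[-23, -1]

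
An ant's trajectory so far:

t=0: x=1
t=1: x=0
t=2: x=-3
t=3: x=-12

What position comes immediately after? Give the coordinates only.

x=-39

Consecutive displacements -1, -3, -9 scale by a factor of 3 each step.
step 4: -12 − 27 → x=-39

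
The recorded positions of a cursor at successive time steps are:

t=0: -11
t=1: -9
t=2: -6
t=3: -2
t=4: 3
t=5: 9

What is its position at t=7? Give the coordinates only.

24

Successive displacements: +2, +3, +4, +5, +6 — each changes by +1.
step 6: 9 + 7 → 16
step 7: 16 + 8 → 24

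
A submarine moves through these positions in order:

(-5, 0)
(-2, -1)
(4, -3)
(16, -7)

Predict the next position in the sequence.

Step-to-step displacements: (+3, -1), (+6, -2), (+12, -4); each is 2× the previous.
step 4: (16, -7) + (+24, -8) → (40, -15)

(40, -15)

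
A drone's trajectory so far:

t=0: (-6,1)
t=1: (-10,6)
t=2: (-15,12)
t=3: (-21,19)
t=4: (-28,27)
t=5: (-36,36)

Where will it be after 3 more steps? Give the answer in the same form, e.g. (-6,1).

(-66,69)

First differences are (-4,+5), (-5,+6), (-6,+7), (-7,+8), (-8,+9); their common second difference is (-1,+1) (constant acceleration).
step 6: (-36,36) + (-9,+10) → (-45,46)
step 7: (-45,46) + (-10,+11) → (-55,57)
step 8: (-55,57) + (-11,+12) → (-66,69)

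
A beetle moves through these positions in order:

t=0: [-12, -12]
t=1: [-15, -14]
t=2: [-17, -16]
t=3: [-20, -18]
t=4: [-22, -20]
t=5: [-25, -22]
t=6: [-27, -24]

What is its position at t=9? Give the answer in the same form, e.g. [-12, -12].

Step-to-step displacements: [-3, -2], [-2, -2], [-3, -2], [-2, -2], [-3, -2], [-2, -2] — a repeating cycle of length 2.
step 7: apply [-3, -2] → [-30, -26]
step 8: apply [-2, -2] → [-32, -28]
step 9: apply [-3, -2] → [-35, -30]

[-35, -30]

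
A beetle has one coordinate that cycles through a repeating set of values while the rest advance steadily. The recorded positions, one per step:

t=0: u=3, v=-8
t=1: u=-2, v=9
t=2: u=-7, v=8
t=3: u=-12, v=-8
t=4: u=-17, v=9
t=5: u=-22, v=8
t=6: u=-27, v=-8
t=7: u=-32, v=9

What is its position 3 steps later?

u=-47, v=9

U: linear, -5 per step → -47 at step 10.
V: cycles through -8, 9, 8 every 3 steps. Step 10 lands at position 1 of the cycle → 9.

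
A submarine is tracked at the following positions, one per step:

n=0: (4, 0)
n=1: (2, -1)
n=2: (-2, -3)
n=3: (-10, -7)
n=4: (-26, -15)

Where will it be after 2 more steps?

(-122, -63)

Consecutive displacements (-2, -1), (-4, -2), (-8, -4), (-16, -8) scale by a factor of 2 each step.
step 5: (-26, -15) + (-32, -16) → (-58, -31)
step 6: (-58, -31) + (-64, -32) → (-122, -63)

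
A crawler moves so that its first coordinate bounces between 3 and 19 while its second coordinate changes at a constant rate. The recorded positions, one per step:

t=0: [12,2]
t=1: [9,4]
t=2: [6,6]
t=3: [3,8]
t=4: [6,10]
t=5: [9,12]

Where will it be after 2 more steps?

The first coordinate reflects between 3 and 19, moving 3 per step.
  step 6: 9 → 12
  step 7: 12 → 15
The second coordinate changes by +2 each step: at step 7 it is 16.

[15,16]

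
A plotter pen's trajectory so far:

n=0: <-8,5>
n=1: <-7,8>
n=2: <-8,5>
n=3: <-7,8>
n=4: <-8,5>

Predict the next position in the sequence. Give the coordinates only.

The jumps are <+1,+3>, <-1,-3>, <+1,+3>, <-1,-3> — a geometric progression with ratio -1.
step 5: <-8,5> + <+1,+3> → <-7,8>

<-7,8>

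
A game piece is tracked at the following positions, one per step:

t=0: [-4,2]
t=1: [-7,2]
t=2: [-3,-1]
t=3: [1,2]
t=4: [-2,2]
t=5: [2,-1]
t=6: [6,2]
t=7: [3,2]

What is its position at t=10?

[8,2]

The moves between consecutive positions are [-3,+0], [+4,-3], [+4,+3], [-3,+0], [+4,-3], [+4,+3], [-3,+0]; they repeat the 3-cycle [[-3,+0], [+4,-3], [+4,+3]].
step 8: apply [+4,-3] → [7,-1]
step 9: apply [+4,+3] → [11,2]
step 10: apply [-3,+0] → [8,2]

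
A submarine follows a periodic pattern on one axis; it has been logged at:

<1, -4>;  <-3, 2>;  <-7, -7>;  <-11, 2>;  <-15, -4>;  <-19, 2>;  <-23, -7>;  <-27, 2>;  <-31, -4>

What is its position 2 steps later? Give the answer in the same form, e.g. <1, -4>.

<-39, -7>

The first coordinate changes by -4 each step, so at step 10 it is 1 + 10·(-4) = -39.
The second coordinate repeats the cycle [-4, 2, -7, 2] with period 4; step 10 mod 4 = 2, giving -7.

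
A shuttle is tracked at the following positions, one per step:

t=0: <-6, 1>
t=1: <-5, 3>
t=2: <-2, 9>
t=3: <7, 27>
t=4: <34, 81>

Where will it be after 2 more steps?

<358, 729>

The jumps are <+1, +2>, <+3, +6>, <+9, +18>, <+27, +54> — a geometric progression with ratio 3.
step 5: <34, 81> + <+81, +162> → <115, 243>
step 6: <115, 243> + <+243, +486> → <358, 729>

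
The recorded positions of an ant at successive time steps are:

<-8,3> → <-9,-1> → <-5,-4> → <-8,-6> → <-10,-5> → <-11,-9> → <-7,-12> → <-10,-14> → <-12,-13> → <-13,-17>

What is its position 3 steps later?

Differencing gives <-1,-4>, <+4,-3>, <-3,-2>, <-2,+1>, <-1,-4>, <+4,-3>, <-3,-2>, <-2,+1>, <-1,-4>. This is the pattern <-1,-4>, <+4,-3>, <-3,-2>, <-2,+1> repeated.
step 10: apply <+4,-3> → <-9,-20>
step 11: apply <-3,-2> → <-12,-22>
step 12: apply <-2,+1> → <-14,-21>

<-14,-21>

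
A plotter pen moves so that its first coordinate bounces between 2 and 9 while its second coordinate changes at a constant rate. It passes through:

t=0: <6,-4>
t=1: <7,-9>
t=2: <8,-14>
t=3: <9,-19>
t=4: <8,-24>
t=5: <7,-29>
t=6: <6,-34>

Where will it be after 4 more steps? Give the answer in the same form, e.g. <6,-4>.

<2,-54>

The first coordinate reflects between 2 and 9, moving 1 per step.
  step 7: 6 → 5
  step 8: 5 → 4
  step 9: 4 → 3
  step 10: 3 → 2
The second coordinate changes by -5 each step: at step 10 it is -54.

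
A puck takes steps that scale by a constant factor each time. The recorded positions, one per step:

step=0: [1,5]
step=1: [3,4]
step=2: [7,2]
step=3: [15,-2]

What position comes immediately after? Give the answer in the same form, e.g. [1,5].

Consecutive displacements [+2,-1], [+4,-2], [+8,-4] scale by a factor of 2 each step.
step 4: [15,-2] + [+16,-8] → [31,-10]

[31,-10]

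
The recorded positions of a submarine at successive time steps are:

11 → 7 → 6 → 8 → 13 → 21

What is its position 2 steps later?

46

First differences are -4, -1, +2, +5, +8; their common second difference is +3 (constant acceleration).
step 6: 21 + 11 → 32
step 7: 32 + 14 → 46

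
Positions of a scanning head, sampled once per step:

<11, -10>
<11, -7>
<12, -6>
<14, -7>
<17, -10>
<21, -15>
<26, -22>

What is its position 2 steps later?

<39, -42>

Successive displacements: <+0, +3>, <+1, +1>, <+2, -1>, <+3, -3>, <+4, -5>, <+5, -7> — each changes by <+1, -2>.
step 7: <26, -22> + <+6, -9> → <32, -31>
step 8: <32, -31> + <+7, -11> → <39, -42>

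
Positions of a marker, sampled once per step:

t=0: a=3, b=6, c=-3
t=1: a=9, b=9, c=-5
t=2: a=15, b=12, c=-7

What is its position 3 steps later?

Each step adds (+6, +3, -2) to the position.
step 3: a=15, b=12, c=-7 + (+6, +3, -2) → a=21, b=15, c=-9
step 4: a=21, b=15, c=-9 + (+6, +3, -2) → a=27, b=18, c=-11
step 5: a=27, b=18, c=-11 + (+6, +3, -2) → a=33, b=21, c=-13

a=33, b=21, c=-13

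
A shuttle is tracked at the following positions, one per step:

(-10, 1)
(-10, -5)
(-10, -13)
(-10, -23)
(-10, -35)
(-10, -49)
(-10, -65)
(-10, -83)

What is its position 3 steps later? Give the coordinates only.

Successive displacements: (+0, -6), (+0, -8), (+0, -10), (+0, -12), (+0, -14), (+0, -16), (+0, -18) — each changes by (+0, -2).
step 8: (-10, -83) + (+0, -20) → (-10, -103)
step 9: (-10, -103) + (+0, -22) → (-10, -125)
step 10: (-10, -125) + (+0, -24) → (-10, -149)

(-10, -149)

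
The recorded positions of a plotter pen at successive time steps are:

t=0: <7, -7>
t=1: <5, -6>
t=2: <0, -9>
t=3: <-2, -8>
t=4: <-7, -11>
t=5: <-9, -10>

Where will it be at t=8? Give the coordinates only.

Differencing gives <-2, +1>, <-5, -3>, <-2, +1>, <-5, -3>, <-2, +1>. This is the pattern <-2, +1>, <-5, -3> repeated.
step 6: apply <-5, -3> → <-14, -13>
step 7: apply <-2, +1> → <-16, -12>
step 8: apply <-5, -3> → <-21, -15>

<-21, -15>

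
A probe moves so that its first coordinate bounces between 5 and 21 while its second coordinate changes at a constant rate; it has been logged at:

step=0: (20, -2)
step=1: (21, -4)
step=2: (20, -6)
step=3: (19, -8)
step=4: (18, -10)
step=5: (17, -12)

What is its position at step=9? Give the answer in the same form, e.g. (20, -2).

The first coordinate travels 1 per step and bounces off the walls at 5 and 21.
  step 6: 17 → 16
  step 7: 16 → 15
  step 8: 15 → 14
  step 9: 14 → 13
The second coordinate changes by -2 each step: at step 9 it is -20.

(13, -20)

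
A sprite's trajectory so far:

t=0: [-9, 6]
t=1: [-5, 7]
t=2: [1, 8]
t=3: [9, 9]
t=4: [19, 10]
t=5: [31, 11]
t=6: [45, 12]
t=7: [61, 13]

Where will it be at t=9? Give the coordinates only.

Taking differences between consecutive positions: [+4, +1], [+6, +1], [+8, +1], [+10, +1], [+12, +1], [+14, +1], [+16, +1]. These grow by [+2, +0] each step.
step 8: [61, 13] + [+18, +1] → [79, 14]
step 9: [79, 14] + [+20, +1] → [99, 15]

[99, 15]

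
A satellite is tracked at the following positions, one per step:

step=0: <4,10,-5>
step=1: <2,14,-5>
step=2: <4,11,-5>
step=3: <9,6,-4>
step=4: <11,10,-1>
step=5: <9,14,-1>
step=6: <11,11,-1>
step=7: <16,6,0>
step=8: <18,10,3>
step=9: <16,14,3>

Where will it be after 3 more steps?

Step-to-step displacements: <-2,+4,+0>, <+2,-3,+0>, <+5,-5,+1>, <+2,+4,+3>, <-2,+4,+0>, <+2,-3,+0>, <+5,-5,+1>, <+2,+4,+3>, <-2,+4,+0> — a repeating cycle of length 4.
step 10: apply <+2,-3,+0> → <18,11,3>
step 11: apply <+5,-5,+1> → <23,6,4>
step 12: apply <+2,+4,+3> → <25,10,7>

<25,10,7>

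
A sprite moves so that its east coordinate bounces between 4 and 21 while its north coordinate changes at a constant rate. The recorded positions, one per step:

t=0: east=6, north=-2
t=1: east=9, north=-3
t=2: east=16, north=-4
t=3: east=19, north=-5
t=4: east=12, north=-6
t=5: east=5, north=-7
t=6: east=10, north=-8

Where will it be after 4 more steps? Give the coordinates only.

east=4, north=-12

The east coordinate travels 7 per step and bounces off the walls at 4 and 21.
  step 7: 10 → 17
  step 8: 17 → 18
  step 9: 18 → 11
  step 10: 11 → 4
The north coordinate changes by -1 each step: at step 10 it is -12.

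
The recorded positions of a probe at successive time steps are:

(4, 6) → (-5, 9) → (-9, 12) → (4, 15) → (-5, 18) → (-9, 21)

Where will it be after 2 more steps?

First: cycles through 4, -5, -9 every 3 steps. Step 7 lands at position 1 of the cycle → -5.
Second: linear, +3 per step → 27 at step 7.

(-5, 27)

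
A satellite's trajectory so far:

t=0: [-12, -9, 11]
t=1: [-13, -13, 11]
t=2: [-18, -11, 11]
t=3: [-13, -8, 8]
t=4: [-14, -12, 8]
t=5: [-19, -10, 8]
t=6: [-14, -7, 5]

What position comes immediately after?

[-15, -11, 5]

Differencing gives [-1, -4, +0], [-5, +2, +0], [+5, +3, -3], [-1, -4, +0], [-5, +2, +0], [+5, +3, -3]. This is the pattern [-1, -4, +0], [-5, +2, +0], [+5, +3, -3] repeated.
step 7: apply [-1, -4, +0] → [-15, -11, 5]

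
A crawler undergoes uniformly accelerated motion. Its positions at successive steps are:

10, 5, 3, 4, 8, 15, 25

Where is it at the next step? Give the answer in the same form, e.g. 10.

Successive displacements: -5, -2, +1, +4, +7, +10 — each changes by +3.
step 7: 25 + 13 → 38

38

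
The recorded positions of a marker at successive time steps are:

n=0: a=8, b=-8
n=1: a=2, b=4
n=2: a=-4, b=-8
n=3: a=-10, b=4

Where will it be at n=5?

A: linear, -6 per step → -22 at step 5.
B: cycles through -8, 4 every 2 steps. Step 5 lands at position 1 of the cycle → 4.

a=-22, b=4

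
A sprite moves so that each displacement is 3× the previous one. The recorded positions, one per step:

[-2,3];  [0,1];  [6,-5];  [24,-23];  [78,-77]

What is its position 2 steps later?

The jumps are [+2,-2], [+6,-6], [+18,-18], [+54,-54] — a geometric progression with ratio 3.
step 5: [78,-77] + [+162,-162] → [240,-239]
step 6: [240,-239] + [+486,-486] → [726,-725]

[726,-725]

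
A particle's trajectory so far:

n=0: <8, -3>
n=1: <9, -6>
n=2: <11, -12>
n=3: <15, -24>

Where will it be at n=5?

<39, -96>

The jumps are <+1, -3>, <+2, -6>, <+4, -12> — a geometric progression with ratio 2.
step 4: <15, -24> + <+8, -24> → <23, -48>
step 5: <23, -48> + <+16, -48> → <39, -96>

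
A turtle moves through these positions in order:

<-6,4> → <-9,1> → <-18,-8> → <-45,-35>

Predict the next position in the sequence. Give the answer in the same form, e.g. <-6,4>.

<-126,-116>

Consecutive displacements <-3,-3>, <-9,-9>, <-27,-27> scale by a factor of 3 each step.
step 4: <-45,-35> + <-81,-81> → <-126,-116>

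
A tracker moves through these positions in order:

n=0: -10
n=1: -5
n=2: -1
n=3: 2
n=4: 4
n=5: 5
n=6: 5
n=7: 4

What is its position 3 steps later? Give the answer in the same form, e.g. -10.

Successive displacements: +5, +4, +3, +2, +1, +0, -1 — each changes by -1.
step 8: 4 − 2 → 2
step 9: 2 − 3 → -1
step 10: -1 − 4 → -5

-5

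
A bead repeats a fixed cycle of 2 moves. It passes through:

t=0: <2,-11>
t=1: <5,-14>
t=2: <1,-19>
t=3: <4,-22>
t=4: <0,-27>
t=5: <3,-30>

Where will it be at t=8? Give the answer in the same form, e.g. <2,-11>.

The moves between consecutive positions are <+3,-3>, <-4,-5>, <+3,-3>, <-4,-5>, <+3,-3>; they repeat the 2-cycle [<+3,-3>, <-4,-5>].
step 6: apply <-4,-5> → <-1,-35>
step 7: apply <+3,-3> → <2,-38>
step 8: apply <-4,-5> → <-2,-43>

<-2,-43>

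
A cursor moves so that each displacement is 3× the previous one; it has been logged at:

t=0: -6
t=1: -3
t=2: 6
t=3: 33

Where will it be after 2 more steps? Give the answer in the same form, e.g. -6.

357

The jumps are +3, +9, +27 — a geometric progression with ratio 3.
step 4: 33 + 81 → 114
step 5: 114 + 243 → 357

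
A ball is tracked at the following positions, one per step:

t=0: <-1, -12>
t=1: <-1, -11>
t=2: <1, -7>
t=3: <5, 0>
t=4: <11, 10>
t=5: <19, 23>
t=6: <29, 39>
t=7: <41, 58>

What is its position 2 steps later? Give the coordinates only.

First differences are <+0, +1>, <+2, +4>, <+4, +7>, <+6, +10>, <+8, +13>, <+10, +16>, <+12, +19>; their common second difference is <+2, +3> (constant acceleration).
step 8: <41, 58> + <+14, +22> → <55, 80>
step 9: <55, 80> + <+16, +25> → <71, 105>

<71, 105>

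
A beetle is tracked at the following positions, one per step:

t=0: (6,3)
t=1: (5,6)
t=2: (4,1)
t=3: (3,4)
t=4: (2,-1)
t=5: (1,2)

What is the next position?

(0,-3)

Step-to-step displacements: (-1,+3), (-1,-5), (-1,+3), (-1,-5), (-1,+3) — a repeating cycle of length 2.
step 6: apply (-1,-5) → (0,-3)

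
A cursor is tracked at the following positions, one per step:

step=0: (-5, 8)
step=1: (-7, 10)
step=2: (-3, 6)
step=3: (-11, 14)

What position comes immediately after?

The jumps are (-2, +2), (+4, -4), (-8, +8) — a geometric progression with ratio -2.
step 4: (-11, 14) + (+16, -16) → (5, -2)

(5, -2)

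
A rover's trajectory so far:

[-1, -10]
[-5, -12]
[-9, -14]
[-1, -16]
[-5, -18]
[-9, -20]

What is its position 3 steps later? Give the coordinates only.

[-9, -26]

The first coordinate repeats the cycle [-1, -5, -9] with period 3; step 8 mod 3 = 2, giving -9.
The second coordinate changes by -2 each step, so at step 8 it is -10 + 8·(-2) = -26.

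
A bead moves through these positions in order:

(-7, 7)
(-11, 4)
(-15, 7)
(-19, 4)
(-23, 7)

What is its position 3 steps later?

(-35, 4)

First: linear, -4 per step → -35 at step 7.
Second: cycles through 7, 4 every 2 steps. Step 7 lands at position 1 of the cycle → 4.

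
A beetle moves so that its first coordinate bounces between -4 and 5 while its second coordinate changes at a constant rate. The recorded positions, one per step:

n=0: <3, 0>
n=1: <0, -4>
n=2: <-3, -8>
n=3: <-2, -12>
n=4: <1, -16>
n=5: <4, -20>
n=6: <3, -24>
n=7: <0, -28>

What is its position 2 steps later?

<-2, -36>

The first coordinate reflects between -4 and 5, moving 3 per step.
  step 8: 0 → -3
  step 9: -3 → -2
The second coordinate changes by -4 each step: at step 9 it is -36.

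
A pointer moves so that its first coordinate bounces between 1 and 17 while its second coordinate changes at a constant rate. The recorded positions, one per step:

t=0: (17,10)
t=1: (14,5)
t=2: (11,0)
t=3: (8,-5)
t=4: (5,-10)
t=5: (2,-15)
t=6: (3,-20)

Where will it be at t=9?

(12,-35)

The first coordinate travels 3 per step and bounces off the walls at 1 and 17.
  step 7: 3 → 6
  step 8: 6 → 9
  step 9: 9 → 12
The second coordinate changes by -5 each step: at step 9 it is -35.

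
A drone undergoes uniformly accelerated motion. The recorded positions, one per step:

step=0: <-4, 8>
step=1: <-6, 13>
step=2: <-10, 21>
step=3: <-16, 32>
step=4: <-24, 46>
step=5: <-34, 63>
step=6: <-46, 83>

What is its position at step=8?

<-76, 132>

First differences are <-2, +5>, <-4, +8>, <-6, +11>, <-8, +14>, <-10, +17>, <-12, +20>; their common second difference is <-2, +3> (constant acceleration).
step 7: <-46, 83> + <-14, +23> → <-60, 106>
step 8: <-60, 106> + <-16, +26> → <-76, 132>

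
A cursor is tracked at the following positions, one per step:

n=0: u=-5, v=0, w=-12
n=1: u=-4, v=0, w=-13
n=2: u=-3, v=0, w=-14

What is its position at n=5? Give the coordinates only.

Constant displacement of (+1,+0,-1) per step.
step 3: u=-3, v=0, w=-14 + (+1,+0,-1) → u=-2, v=0, w=-15
step 4: u=-2, v=0, w=-15 + (+1,+0,-1) → u=-1, v=0, w=-16
step 5: u=-1, v=0, w=-16 + (+1,+0,-1) → u=0, v=0, w=-17

u=0, v=0, w=-17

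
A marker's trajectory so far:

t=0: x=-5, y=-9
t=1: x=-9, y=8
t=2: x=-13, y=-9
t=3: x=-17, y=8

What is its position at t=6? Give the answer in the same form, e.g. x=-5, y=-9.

x=-29, y=-9

X: linear, -4 per step → -29 at step 6.
Y: cycles through -9, 8 every 2 steps. Step 6 lands at position 0 of the cycle → -9.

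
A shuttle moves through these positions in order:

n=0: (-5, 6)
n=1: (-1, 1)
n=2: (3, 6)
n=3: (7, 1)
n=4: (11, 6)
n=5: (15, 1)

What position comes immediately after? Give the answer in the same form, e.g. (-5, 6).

(19, 6)

The first coordinate changes by +4 each step, so at step 6 it is -5 + 6·(4) = 19.
The second coordinate repeats the cycle [6, 1] with period 2; step 6 mod 2 = 0, giving 6.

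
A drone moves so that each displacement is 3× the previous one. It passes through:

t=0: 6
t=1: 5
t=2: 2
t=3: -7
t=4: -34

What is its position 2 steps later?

-358

Consecutive displacements -1, -3, -9, -27 scale by a factor of 3 each step.
step 5: -34 − 81 → -115
step 6: -115 − 243 → -358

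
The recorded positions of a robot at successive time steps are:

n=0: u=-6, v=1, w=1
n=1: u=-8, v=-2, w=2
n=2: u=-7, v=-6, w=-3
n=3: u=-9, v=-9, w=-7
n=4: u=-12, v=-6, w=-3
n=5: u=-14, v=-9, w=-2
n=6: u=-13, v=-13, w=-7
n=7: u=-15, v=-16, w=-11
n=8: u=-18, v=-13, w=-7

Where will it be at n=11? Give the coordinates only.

u=-21, v=-23, w=-15

Step-to-step displacements: (-2, -3, +1), (+1, -4, -5), (-2, -3, -4), (-3, +3, +4), (-2, -3, +1), (+1, -4, -5), (-2, -3, -4), (-3, +3, +4) — a repeating cycle of length 4.
step 9: apply (-2, -3, +1) → u=-20, v=-16, w=-6
step 10: apply (+1, -4, -5) → u=-19, v=-20, w=-11
step 11: apply (-2, -3, -4) → u=-21, v=-23, w=-15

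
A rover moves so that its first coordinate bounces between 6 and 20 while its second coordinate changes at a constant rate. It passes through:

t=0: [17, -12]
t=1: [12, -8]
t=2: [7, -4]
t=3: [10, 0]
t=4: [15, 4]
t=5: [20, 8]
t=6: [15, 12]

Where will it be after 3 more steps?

[12, 24]

The first coordinate reflects between 6 and 20, moving 5 per step.
  step 7: 15 → 10
  step 8: 10 → 7
  step 9: 7 → 12
The second coordinate changes by +4 each step: at step 9 it is 24.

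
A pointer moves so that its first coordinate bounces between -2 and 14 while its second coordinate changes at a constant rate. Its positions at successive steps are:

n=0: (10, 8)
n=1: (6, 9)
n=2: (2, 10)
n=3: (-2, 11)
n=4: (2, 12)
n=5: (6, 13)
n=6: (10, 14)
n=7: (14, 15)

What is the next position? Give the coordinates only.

The first coordinate reflects between -2 and 14, moving 4 per step.
  step 8: 14 → 10
The second coordinate changes by +1 each step: at step 8 it is 16.

(10, 16)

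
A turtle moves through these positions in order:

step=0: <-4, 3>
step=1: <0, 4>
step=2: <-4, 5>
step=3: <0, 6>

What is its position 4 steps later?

The first coordinate repeats the cycle [-4, 0] with period 2; step 7 mod 2 = 1, giving 0.
The second coordinate changes by +1 each step, so at step 7 it is 3 + 7·(1) = 10.

<0, 10>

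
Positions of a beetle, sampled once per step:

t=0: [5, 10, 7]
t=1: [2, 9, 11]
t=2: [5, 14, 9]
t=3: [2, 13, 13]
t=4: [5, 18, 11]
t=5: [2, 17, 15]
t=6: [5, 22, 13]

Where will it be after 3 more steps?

[2, 25, 19]

Step-to-step displacements: [-3, -1, +4], [+3, +5, -2], [-3, -1, +4], [+3, +5, -2], [-3, -1, +4], [+3, +5, -2] — a repeating cycle of length 2.
step 7: apply [-3, -1, +4] → [2, 21, 17]
step 8: apply [+3, +5, -2] → [5, 26, 15]
step 9: apply [-3, -1, +4] → [2, 25, 19]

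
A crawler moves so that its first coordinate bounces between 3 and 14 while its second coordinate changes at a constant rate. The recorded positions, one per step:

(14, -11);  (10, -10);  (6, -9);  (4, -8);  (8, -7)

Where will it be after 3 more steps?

The first coordinate travels 4 per step and bounces off the walls at 3 and 14.
  step 5: 8 → 12
  step 6: 12 → 12
  step 7: 12 → 8
The second coordinate changes by +1 each step: at step 7 it is -4.

(8, -4)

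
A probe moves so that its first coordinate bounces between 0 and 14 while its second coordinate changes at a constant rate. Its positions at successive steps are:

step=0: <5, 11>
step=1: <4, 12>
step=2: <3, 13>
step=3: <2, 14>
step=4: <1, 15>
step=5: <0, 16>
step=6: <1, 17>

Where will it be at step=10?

The first coordinate travels 1 per step and bounces off the walls at 0 and 14.
  step 7: 1 → 2
  step 8: 2 → 3
  step 9: 3 → 4
  step 10: 4 → 5
The second coordinate changes by +1 each step: at step 10 it is 21.

<5, 21>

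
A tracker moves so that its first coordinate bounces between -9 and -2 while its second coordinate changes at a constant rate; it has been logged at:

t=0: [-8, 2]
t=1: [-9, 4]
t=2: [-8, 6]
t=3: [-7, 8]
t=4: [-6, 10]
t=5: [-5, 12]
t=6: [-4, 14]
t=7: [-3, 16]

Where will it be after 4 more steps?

[-5, 24]

The first coordinate reflects between -9 and -2, moving 1 per step.
  step 8: -3 → -2
  step 9: -2 → -3
  step 10: -3 → -4
  step 11: -4 → -5
The second coordinate changes by +2 each step: at step 11 it is 24.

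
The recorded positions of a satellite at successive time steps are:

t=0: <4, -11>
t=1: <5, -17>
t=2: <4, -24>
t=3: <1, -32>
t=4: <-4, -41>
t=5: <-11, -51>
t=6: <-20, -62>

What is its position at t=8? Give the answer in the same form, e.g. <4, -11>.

<-44, -87>

Successive displacements: <+1, -6>, <-1, -7>, <-3, -8>, <-5, -9>, <-7, -10>, <-9, -11> — each changes by <-2, -1>.
step 7: <-20, -62> + <-11, -12> → <-31, -74>
step 8: <-31, -74> + <-13, -13> → <-44, -87>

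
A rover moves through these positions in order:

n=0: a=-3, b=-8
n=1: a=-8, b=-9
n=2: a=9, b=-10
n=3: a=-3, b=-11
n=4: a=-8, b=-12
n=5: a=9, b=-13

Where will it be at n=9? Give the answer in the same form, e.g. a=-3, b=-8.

a=-3, b=-17

A: cycles through -3, -8, 9 every 3 steps. Step 9 lands at position 0 of the cycle → -3.
B: linear, -1 per step → -17 at step 9.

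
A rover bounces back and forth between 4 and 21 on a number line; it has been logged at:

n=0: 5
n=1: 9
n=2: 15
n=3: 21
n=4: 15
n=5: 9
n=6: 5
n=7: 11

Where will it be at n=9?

19

The value travels 6 per step and bounces off the walls at 4 and 21.
  step 8: 11 → 17
  step 9: 17 → 19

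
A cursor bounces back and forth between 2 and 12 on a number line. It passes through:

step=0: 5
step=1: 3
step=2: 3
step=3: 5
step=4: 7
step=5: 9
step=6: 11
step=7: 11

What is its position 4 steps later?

3

The value reflects between 2 and 12, moving 2 per step.
  step 8: 11 → 9
  step 9: 9 → 7
  step 10: 7 → 5
  step 11: 5 → 3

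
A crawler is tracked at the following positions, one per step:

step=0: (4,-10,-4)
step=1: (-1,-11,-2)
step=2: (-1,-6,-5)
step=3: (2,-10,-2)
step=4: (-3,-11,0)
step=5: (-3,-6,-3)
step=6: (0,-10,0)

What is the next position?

(-5,-11,2)

The moves between consecutive positions are (-5,-1,+2), (+0,+5,-3), (+3,-4,+3), (-5,-1,+2), (+0,+5,-3), (+3,-4,+3); they repeat the 3-cycle [(-5,-1,+2), (+0,+5,-3), (+3,-4,+3)].
step 7: apply (-5,-1,+2) → (-5,-11,2)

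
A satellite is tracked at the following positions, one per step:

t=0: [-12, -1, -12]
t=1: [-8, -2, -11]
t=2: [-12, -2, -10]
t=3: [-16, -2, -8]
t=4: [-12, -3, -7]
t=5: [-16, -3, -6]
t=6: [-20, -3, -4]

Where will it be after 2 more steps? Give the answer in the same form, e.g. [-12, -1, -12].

[-20, -4, -2]

Step-to-step displacements: [+4, -1, +1], [-4, +0, +1], [-4, +0, +2], [+4, -1, +1], [-4, +0, +1], [-4, +0, +2] — a repeating cycle of length 3.
step 7: apply [+4, -1, +1] → [-16, -4, -3]
step 8: apply [-4, +0, +1] → [-20, -4, -2]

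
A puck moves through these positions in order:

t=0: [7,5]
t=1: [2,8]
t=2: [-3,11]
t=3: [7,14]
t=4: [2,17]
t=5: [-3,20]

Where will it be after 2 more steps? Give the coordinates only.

[2,26]

The first coordinate repeats the cycle [7, 2, -3] with period 3; step 7 mod 3 = 1, giving 2.
The second coordinate changes by +3 each step, so at step 7 it is 5 + 7·(3) = 26.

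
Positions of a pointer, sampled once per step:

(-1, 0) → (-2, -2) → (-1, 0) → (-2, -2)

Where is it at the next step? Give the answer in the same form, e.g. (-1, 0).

(-1, 0)

Consecutive displacements (-1, -2), (+1, +2), (-1, -2) scale by a factor of -1 each step.
step 4: (-2, -2) + (+1, +2) → (-1, 0)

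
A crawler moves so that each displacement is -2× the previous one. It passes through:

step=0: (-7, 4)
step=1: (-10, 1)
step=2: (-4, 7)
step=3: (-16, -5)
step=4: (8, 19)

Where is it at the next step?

Consecutive displacements (-3, -3), (+6, +6), (-12, -12), (+24, +24) scale by a factor of -2 each step.
step 5: (8, 19) + (-48, -48) → (-40, -29)

(-40, -29)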